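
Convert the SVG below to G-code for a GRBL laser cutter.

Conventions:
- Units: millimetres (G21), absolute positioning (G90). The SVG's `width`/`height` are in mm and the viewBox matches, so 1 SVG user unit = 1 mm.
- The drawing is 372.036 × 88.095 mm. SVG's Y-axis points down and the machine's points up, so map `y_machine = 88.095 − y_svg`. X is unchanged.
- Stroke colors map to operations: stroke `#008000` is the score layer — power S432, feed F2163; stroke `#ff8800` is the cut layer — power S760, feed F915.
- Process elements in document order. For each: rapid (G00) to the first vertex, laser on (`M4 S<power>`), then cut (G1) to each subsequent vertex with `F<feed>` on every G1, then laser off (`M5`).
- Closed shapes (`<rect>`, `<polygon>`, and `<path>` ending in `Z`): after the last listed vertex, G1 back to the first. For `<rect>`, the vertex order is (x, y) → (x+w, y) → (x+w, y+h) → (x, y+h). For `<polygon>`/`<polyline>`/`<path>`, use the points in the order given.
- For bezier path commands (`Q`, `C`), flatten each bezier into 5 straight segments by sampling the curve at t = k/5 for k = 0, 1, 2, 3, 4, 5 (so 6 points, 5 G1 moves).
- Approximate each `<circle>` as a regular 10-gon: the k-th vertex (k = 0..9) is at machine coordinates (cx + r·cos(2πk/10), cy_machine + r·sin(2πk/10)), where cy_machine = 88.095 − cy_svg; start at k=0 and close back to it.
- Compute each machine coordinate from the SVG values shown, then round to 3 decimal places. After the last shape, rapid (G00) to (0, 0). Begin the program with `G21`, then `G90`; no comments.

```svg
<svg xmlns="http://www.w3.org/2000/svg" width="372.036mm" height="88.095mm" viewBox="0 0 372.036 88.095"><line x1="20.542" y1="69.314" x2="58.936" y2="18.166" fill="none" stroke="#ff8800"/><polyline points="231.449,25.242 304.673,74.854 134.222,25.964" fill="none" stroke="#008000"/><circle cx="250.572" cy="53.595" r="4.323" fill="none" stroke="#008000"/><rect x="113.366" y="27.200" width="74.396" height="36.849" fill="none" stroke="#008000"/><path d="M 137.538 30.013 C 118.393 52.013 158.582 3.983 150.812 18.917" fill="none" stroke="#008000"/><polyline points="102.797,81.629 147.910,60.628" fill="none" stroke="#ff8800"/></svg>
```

1 u = 1 mm; y_m = 88.095 − y.

[1] `<line>` line segment, #ff8800→cut S760 F915: (20.542,18.781) → (58.936,69.929)

[2] `<polyline>` open polyline, #008000→score S432 F2163: (231.449,62.853) → (304.673,13.241) → (134.222,62.131)

[3] `<circle>` circle, #008000→score S432 F2163: (254.895,34.500) → (254.069,37.041) → (251.908,38.611) → (249.236,38.611) → (247.075,37.041) → (246.249,34.500) → (247.075,31.959) → (249.236,30.389) → (251.908,30.389) → (254.069,31.959) → (254.895,34.500) (closed)

[4] `<rect>` rectangle, #008000→score S432 F2163: (113.366,60.895) → (187.762,60.895) → (187.762,24.046) → (113.366,24.046) → (113.366,60.895) (closed)

[5] `<path>` cubic bezier, #008000→score S432 F2163: (137.538,58.082) → (132.313,52.222) → (136.178,56.785) → (143.982,65.388) → (150.577,71.647) → (150.812,69.178)

[6] `<polyline>` line segment, #ff8800→cut S760 F915: (102.797,6.466) → (147.910,27.467)

G21
G90
G00 X20.542 Y18.781
M4 S760
G1 X58.936 Y69.929 F915
M5
G00 X231.449 Y62.853
M4 S432
G1 X304.673 Y13.241 F2163
G1 X134.222 Y62.131 F2163
M5
G00 X254.895 Y34.500
M4 S432
G1 X254.069 Y37.041 F2163
G1 X251.908 Y38.611 F2163
G1 X249.236 Y38.611 F2163
G1 X247.075 Y37.041 F2163
G1 X246.249 Y34.500 F2163
G1 X247.075 Y31.959 F2163
G1 X249.236 Y30.389 F2163
G1 X251.908 Y30.389 F2163
G1 X254.069 Y31.959 F2163
G1 X254.895 Y34.500 F2163
M5
G00 X113.366 Y60.895
M4 S432
G1 X187.762 Y60.895 F2163
G1 X187.762 Y24.046 F2163
G1 X113.366 Y24.046 F2163
G1 X113.366 Y60.895 F2163
M5
G00 X137.538 Y58.082
M4 S432
G1 X132.313 Y52.222 F2163
G1 X136.178 Y56.785 F2163
G1 X143.982 Y65.388 F2163
G1 X150.577 Y71.647 F2163
G1 X150.812 Y69.178 F2163
M5
G00 X102.797 Y6.466
M4 S760
G1 X147.910 Y27.467 F915
M5
G00 X0.000 Y0.000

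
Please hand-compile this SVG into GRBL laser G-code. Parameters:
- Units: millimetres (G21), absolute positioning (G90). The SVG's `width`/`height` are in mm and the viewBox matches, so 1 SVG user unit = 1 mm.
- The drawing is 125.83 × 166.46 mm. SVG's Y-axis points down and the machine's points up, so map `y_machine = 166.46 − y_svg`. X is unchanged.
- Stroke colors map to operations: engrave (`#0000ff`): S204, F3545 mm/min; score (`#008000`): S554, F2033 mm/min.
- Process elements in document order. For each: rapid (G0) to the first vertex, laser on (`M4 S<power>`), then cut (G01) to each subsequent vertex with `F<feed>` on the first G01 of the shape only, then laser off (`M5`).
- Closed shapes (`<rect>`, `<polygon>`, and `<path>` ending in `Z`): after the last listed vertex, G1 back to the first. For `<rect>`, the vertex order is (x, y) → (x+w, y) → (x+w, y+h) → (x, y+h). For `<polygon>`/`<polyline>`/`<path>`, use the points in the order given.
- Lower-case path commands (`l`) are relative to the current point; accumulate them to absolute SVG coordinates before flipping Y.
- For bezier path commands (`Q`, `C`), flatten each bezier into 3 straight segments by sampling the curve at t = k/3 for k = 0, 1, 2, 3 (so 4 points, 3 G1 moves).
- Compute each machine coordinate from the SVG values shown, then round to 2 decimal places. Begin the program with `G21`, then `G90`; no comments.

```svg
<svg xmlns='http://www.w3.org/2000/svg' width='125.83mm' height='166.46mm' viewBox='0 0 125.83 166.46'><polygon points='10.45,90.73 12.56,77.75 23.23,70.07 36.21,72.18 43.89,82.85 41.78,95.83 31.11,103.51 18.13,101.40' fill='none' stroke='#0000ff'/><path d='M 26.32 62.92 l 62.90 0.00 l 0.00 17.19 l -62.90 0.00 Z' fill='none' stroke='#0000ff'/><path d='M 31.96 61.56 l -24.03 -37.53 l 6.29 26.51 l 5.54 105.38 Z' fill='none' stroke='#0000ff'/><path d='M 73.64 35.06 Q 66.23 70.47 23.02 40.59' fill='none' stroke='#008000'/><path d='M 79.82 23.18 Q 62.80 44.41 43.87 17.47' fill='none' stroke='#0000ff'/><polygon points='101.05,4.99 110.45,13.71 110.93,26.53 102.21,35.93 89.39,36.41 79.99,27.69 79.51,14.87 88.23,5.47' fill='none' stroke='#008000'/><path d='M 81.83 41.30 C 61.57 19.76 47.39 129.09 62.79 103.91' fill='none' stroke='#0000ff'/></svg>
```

Since the viewBox matches the mm dimensions, user units are millimetres directly. The only transform is the Y-flip y_m = 166.46 − y_svg.

Shape 1 is a regular polygon drawn with `<polygon>`. Its stroke #0000ff means engrave at S204, F3545. After flipping Y the toolpath is (10.45,75.73) → (12.56,88.71) → (23.23,96.39) → (36.21,94.28) → (43.89,83.61) → (41.78,70.63) → (31.11,62.95) → (18.13,65.06) → (10.45,75.73), returning to the start.

Shape 2 is a rectangle drawn with `<path>`. Its stroke #0000ff means engrave at S204, F3545. After flipping Y the toolpath is (26.32,103.54) → (89.22,103.54) → (89.22,86.35) → (26.32,86.35) → (26.32,103.54), returning to the start.

Shape 3 is a closed polygon drawn with `<path>`. Its stroke #0000ff means engrave at S204, F3545. After flipping Y the toolpath is (31.96,104.90) → (7.93,142.43) → (14.22,115.92) → (19.76,10.54) → (31.96,104.90), returning to the start.

Shape 4 is a quadratic bezier drawn with `<path>`. Its stroke #008000 means score at S554, F2033. After flipping Y the toolpath is (73.64,131.40) → (64.72,115.05) → (47.85,113.20) → (23.02,125.87).

Shape 5 is a quadratic bezier drawn with `<path>`. Its stroke #0000ff means engrave at S204, F3545. After flipping Y the toolpath is (79.82,143.28) → (68.26,134.48) → (56.28,136.38) → (43.87,148.99).

Shape 6 is a regular polygon drawn with `<polygon>`. Its stroke #008000 means score at S554, F2033. After flipping Y the toolpath is (101.05,161.47) → (110.45,152.75) → (110.93,139.93) → (102.21,130.53) → (89.39,130.05) → (79.99,138.77) → (79.51,151.59) → (88.23,160.99) → (101.05,161.47), returning to the start.

Shape 7 is a cubic bezier drawn with `<path>`. Its stroke #0000ff means engrave at S204, F3545. After flipping Y the toolpath is (81.83,125.16) → (64.47,112.91) → (56.38,72.38) → (62.79,62.55).

G21
G90
G0 X10.45 Y75.73
M4 S204
G01 X12.56 Y88.71 F3545
G01 X23.23 Y96.39
G01 X36.21 Y94.28
G01 X43.89 Y83.61
G01 X41.78 Y70.63
G01 X31.11 Y62.95
G01 X18.13 Y65.06
G01 X10.45 Y75.73
M5
G0 X26.32 Y103.54
M4 S204
G01 X89.22 Y103.54 F3545
G01 X89.22 Y86.35
G01 X26.32 Y86.35
G01 X26.32 Y103.54
M5
G0 X31.96 Y104.90
M4 S204
G01 X7.93 Y142.43 F3545
G01 X14.22 Y115.92
G01 X19.76 Y10.54
G01 X31.96 Y104.90
M5
G0 X73.64 Y131.40
M4 S554
G01 X64.72 Y115.05 F2033
G01 X47.85 Y113.20
G01 X23.02 Y125.87
M5
G0 X79.82 Y143.28
M4 S204
G01 X68.26 Y134.48 F3545
G01 X56.28 Y136.38
G01 X43.87 Y148.99
M5
G0 X101.05 Y161.47
M4 S554
G01 X110.45 Y152.75 F2033
G01 X110.93 Y139.93
G01 X102.21 Y130.53
G01 X89.39 Y130.05
G01 X79.99 Y138.77
G01 X79.51 Y151.59
G01 X88.23 Y160.99
G01 X101.05 Y161.47
M5
G0 X81.83 Y125.16
M4 S204
G01 X64.47 Y112.91 F3545
G01 X56.38 Y72.38
G01 X62.79 Y62.55
M5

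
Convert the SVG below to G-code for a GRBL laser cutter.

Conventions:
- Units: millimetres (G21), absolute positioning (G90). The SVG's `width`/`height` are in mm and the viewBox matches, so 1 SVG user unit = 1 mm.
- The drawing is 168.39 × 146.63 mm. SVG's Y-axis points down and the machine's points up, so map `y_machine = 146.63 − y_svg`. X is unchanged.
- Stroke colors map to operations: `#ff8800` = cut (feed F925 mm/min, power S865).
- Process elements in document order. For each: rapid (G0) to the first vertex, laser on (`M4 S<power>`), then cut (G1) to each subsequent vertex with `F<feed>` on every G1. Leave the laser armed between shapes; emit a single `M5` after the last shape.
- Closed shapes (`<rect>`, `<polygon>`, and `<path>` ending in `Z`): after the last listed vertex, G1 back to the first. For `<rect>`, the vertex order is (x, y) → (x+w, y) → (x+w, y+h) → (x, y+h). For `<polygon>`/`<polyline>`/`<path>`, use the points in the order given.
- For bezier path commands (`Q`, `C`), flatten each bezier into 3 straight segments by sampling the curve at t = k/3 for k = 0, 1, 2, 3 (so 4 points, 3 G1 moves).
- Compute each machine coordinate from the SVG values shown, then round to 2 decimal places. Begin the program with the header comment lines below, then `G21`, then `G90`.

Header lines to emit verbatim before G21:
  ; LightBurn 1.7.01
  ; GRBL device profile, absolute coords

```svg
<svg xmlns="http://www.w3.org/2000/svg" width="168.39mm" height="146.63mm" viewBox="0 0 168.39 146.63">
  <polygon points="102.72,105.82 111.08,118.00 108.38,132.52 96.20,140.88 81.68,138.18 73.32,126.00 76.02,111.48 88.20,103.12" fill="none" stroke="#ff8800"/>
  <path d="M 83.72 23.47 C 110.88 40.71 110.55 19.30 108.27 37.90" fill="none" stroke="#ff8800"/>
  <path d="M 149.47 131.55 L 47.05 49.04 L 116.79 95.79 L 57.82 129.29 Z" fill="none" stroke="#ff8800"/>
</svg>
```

; LightBurn 1.7.01
; GRBL device profile, absolute coords
G21
G90
G0 X102.72 Y40.81
M4 S865
G1 X111.08 Y28.63 F925
G1 X108.38 Y14.11 F925
G1 X96.20 Y5.75 F925
G1 X81.68 Y8.45 F925
G1 X73.32 Y20.63 F925
G1 X76.02 Y35.15 F925
G1 X88.20 Y43.51 F925
G1 X102.72 Y40.81 F925
G0 X83.72 Y123.16
M4 S865
G1 X102.66 Y115.89 F925
G1 X108.95 Y116.91 F925
G1 X108.27 Y108.73 F925
G0 X149.47 Y15.08
M4 S865
G1 X47.05 Y97.59 F925
G1 X116.79 Y50.84 F925
G1 X57.82 Y17.34 F925
G1 X149.47 Y15.08 F925
M5

1 u = 1 mm; y_m = 146.63 − y.

[1] `<polygon>` regular polygon, #ff8800→cut S865 F925: (102.72,40.81) → (111.08,28.63) → (108.38,14.11) → (96.20,5.75) → (81.68,8.45) → (73.32,20.63) → (76.02,35.15) → (88.20,43.51) → (102.72,40.81) (closed)

[2] `<path>` cubic bezier, #ff8800→cut S865 F925: (83.72,123.16) → (102.66,115.89) → (108.95,116.91) → (108.27,108.73)

[3] `<path>` closed polygon, #ff8800→cut S865 F925: (149.47,15.08) → (47.05,97.59) → (116.79,50.84) → (57.82,17.34) → (149.47,15.08) (closed)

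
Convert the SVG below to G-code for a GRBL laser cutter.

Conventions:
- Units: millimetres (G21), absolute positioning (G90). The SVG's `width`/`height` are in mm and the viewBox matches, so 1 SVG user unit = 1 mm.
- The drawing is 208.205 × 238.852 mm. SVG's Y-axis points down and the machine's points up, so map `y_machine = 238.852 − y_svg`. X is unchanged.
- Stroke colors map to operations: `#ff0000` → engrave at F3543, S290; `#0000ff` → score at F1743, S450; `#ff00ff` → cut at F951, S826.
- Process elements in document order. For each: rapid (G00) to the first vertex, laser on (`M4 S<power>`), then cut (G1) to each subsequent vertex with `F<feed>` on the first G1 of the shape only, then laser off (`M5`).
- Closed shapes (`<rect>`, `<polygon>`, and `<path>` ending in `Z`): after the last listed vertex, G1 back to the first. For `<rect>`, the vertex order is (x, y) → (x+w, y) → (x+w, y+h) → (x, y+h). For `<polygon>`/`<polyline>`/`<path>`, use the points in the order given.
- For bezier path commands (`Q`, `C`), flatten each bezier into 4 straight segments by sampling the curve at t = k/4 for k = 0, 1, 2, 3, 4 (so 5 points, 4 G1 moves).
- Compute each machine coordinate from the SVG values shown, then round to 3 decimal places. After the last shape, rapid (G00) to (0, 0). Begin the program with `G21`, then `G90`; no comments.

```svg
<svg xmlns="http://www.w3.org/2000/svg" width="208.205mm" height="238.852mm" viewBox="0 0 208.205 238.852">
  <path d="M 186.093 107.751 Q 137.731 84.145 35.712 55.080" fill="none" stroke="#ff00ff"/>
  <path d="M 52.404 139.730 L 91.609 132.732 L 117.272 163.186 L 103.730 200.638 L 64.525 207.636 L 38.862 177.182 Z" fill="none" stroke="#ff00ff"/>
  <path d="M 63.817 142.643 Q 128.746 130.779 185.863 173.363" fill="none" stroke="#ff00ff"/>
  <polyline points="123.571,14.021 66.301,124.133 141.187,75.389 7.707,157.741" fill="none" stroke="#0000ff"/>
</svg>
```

Since the viewBox matches the mm dimensions, user units are millimetres directly. The only transform is the Y-flip y_m = 238.852 − y_svg.

Shape 1 is a quadratic bezier drawn with `<path>`. Its stroke #ff00ff means cut at S826, F951. After flipping Y the toolpath is (186.093,131.101) → (158.558,143.245) → (124.317,156.072) → (83.368,169.581) → (35.712,183.772).

Shape 2 is a regular polygon drawn with `<path>`. Its stroke #ff00ff means cut at S826, F951. After flipping Y the toolpath is (52.404,99.122) → (91.609,106.120) → (117.272,75.666) → (103.730,38.214) → (64.525,31.216) → (38.862,61.670) → (52.404,99.122), returning to the start.

Shape 3 is a quadratic bezier drawn with `<path>`. Its stroke #ff00ff means cut at S826, F951. After flipping Y the toolpath is (63.817,96.209) → (95.793,98.738) → (126.793,94.461) → (156.816,83.378) → (185.863,65.489).

Shape 4 is a open polyline drawn with `<polyline>`. Its stroke #0000ff means score at S450, F1743. After flipping Y the toolpath is (123.571,224.831) → (66.301,114.719) → (141.187,163.463) → (7.707,81.111).

G21
G90
G00 X186.093 Y131.101
M4 S826
G1 X158.558 Y143.245 F951
G1 X124.317 Y156.072
G1 X83.368 Y169.581
G1 X35.712 Y183.772
M5
G00 X52.404 Y99.122
M4 S826
G1 X91.609 Y106.120 F951
G1 X117.272 Y75.666
G1 X103.730 Y38.214
G1 X64.525 Y31.216
G1 X38.862 Y61.670
G1 X52.404 Y99.122
M5
G00 X63.817 Y96.209
M4 S826
G1 X95.793 Y98.738 F951
G1 X126.793 Y94.461
G1 X156.816 Y83.378
G1 X185.863 Y65.489
M5
G00 X123.571 Y224.831
M4 S450
G1 X66.301 Y114.719 F1743
G1 X141.187 Y163.463
G1 X7.707 Y81.111
M5
G00 X0.000 Y0.000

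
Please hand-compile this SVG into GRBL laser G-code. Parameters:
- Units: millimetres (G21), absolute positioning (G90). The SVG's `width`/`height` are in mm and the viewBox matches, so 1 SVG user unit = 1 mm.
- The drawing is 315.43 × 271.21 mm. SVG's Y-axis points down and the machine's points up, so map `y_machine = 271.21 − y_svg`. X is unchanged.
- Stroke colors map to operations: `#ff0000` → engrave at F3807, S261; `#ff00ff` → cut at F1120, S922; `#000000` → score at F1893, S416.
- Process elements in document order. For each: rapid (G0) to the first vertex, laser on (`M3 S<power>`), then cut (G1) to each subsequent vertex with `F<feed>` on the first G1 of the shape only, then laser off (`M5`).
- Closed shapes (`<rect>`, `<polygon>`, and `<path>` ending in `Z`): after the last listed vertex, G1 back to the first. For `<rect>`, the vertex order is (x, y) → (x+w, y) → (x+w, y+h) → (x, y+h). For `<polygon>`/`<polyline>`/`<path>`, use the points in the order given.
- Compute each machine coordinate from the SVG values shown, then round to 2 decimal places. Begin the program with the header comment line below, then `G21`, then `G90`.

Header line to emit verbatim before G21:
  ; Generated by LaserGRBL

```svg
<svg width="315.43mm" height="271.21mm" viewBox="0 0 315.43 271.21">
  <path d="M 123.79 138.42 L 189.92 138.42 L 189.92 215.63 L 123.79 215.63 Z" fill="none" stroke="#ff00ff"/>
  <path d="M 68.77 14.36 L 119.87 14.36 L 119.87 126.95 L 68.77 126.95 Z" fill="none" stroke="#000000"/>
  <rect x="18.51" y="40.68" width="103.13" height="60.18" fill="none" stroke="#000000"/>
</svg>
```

1 u = 1 mm; y_m = 271.21 − y.

[1] `<path>` rectangle, #ff00ff→cut S922 F1120: (123.79,132.79) → (189.92,132.79) → (189.92,55.58) → (123.79,55.58) → (123.79,132.79) (closed)

[2] `<path>` rectangle, #000000→score S416 F1893: (68.77,256.85) → (119.87,256.85) → (119.87,144.26) → (68.77,144.26) → (68.77,256.85) (closed)

[3] `<rect>` rectangle, #000000→score S416 F1893: (18.51,230.53) → (121.64,230.53) → (121.64,170.35) → (18.51,170.35) → (18.51,230.53) (closed)

; Generated by LaserGRBL
G21
G90
G0 X123.79 Y132.79
M3 S922
G1 X189.92 Y132.79 F1120
G1 X189.92 Y55.58
G1 X123.79 Y55.58
G1 X123.79 Y132.79
M5
G0 X68.77 Y256.85
M3 S416
G1 X119.87 Y256.85 F1893
G1 X119.87 Y144.26
G1 X68.77 Y144.26
G1 X68.77 Y256.85
M5
G0 X18.51 Y230.53
M3 S416
G1 X121.64 Y230.53 F1893
G1 X121.64 Y170.35
G1 X18.51 Y170.35
G1 X18.51 Y230.53
M5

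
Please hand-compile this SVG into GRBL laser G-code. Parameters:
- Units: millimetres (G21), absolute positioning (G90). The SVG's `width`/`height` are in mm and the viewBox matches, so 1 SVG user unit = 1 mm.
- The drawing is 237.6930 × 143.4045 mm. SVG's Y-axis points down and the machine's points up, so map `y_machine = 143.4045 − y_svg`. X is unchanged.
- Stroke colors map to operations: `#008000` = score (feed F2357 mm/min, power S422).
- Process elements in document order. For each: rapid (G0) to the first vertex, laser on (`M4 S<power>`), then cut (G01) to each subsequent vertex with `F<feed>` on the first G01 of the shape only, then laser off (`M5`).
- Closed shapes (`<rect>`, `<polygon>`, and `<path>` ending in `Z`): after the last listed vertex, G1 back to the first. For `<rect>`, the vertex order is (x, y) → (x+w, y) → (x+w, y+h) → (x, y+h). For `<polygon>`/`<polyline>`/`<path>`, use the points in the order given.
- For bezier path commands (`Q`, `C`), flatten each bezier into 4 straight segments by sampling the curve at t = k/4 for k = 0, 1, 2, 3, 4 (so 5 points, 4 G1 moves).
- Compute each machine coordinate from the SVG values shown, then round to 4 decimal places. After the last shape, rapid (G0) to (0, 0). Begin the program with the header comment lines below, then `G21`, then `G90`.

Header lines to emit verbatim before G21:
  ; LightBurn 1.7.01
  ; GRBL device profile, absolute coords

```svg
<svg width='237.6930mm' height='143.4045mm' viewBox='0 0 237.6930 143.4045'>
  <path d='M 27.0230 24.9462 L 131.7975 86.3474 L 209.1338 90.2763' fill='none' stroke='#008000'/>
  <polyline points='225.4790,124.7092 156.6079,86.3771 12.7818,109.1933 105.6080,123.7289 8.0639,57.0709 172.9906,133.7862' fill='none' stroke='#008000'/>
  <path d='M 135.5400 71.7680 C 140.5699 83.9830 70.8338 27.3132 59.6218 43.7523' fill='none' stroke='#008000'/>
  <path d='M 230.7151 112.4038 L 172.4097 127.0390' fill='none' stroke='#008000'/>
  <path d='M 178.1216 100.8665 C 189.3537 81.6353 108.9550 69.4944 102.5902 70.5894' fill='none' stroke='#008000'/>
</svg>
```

; LightBurn 1.7.01
; GRBL device profile, absolute coords
G21
G90
G0 X27.0230 Y118.4583
M4 S422
G01 X131.7975 Y57.0571 F2357
G01 X209.1338 Y53.1282
M5
G0 X225.4790 Y18.6953
M4 S422
G01 X156.6079 Y57.0274 F2357
G01 X12.7818 Y34.2112
G01 X105.6080 Y19.6756
G01 X8.0639 Y86.3336
G01 X172.9906 Y9.6183
M5
G0 X135.5400 Y71.6365
M4 S422
G01 X127.3765 Y73.1725 F2357
G01 X103.6716 Y87.2284
G01 X76.9214 Y100.4923
G01 X59.6218 Y99.6522
M5
G0 X230.7151 Y31.0007
M4 S422
G01 X172.4097 Y16.3655 F2357
M5
G0 X178.1216 Y42.5380
M4 S422
G01 X171.9534 Y55.5359 F2357
G01 X146.9547 Y65.2989
G01 X118.6566 Y71.2506
G01 X102.5902 Y72.8151
M5
G0 X0.0000 Y0.0000

Since the viewBox matches the mm dimensions, user units are millimetres directly. The only transform is the Y-flip y_m = 143.4045 − y_svg.

Shape 1 is a open polyline drawn with `<path>`. Its stroke #008000 means score at S422, F2357. After flipping Y the toolpath is (27.0230,118.4583) → (131.7975,57.0571) → (209.1338,53.1282).

Shape 2 is a open polyline drawn with `<polyline>`. Its stroke #008000 means score at S422, F2357. After flipping Y the toolpath is (225.4790,18.6953) → (156.6079,57.0274) → (12.7818,34.2112) → (105.6080,19.6756) → (8.0639,86.3336) → (172.9906,9.6183).

Shape 3 is a cubic bezier drawn with `<path>`. Its stroke #008000 means score at S422, F2357. After flipping Y the toolpath is (135.5400,71.6365) → (127.3765,73.1725) → (103.6716,87.2284) → (76.9214,100.4923) → (59.6218,99.6522).

Shape 4 is a line segment drawn with `<path>`. Its stroke #008000 means score at S422, F2357. After flipping Y the toolpath is (230.7151,31.0007) → (172.4097,16.3655).

Shape 5 is a cubic bezier drawn with `<path>`. Its stroke #008000 means score at S422, F2357. After flipping Y the toolpath is (178.1216,42.5380) → (171.9534,55.5359) → (146.9547,65.2989) → (118.6566,71.2506) → (102.5902,72.8151).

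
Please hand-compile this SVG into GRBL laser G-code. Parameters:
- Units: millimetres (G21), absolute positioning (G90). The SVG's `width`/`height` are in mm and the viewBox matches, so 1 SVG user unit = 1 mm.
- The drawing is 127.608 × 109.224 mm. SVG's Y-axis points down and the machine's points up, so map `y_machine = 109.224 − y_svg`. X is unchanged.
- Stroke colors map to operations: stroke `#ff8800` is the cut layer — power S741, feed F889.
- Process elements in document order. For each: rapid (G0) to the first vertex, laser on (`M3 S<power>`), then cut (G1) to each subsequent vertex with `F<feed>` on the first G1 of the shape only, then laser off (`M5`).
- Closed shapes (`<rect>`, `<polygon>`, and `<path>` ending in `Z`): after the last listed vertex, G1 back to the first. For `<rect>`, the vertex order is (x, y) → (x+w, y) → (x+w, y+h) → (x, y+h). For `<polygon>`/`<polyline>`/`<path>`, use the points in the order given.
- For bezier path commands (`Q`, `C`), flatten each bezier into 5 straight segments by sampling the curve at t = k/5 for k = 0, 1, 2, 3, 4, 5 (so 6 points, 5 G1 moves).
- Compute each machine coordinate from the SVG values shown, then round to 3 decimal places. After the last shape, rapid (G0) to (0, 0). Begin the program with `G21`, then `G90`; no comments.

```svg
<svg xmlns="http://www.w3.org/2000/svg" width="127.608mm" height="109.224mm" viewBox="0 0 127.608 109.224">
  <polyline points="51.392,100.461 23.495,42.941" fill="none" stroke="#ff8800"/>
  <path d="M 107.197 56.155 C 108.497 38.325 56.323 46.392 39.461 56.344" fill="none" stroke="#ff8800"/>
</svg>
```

G21
G90
G0 X51.392 Y8.763
M3 S741
G1 X23.495 Y66.283 F889
M5
G0 X107.197 Y53.069
M3 S741
G1 X102.270 Y60.851 F889
G1 X88.772 Y63.571
G1 X70.963 Y62.381
G1 X53.105 Y58.433
G1 X39.461 Y52.880
M5
G0 X0.000 Y0.000

1 u = 1 mm; y_m = 109.224 − y.

[1] `<polyline>` line segment, #ff8800→cut S741 F889: (51.392,8.763) → (23.495,66.283)

[2] `<path>` cubic bezier, #ff8800→cut S741 F889: (107.197,53.069) → (102.270,60.851) → (88.772,63.571) → (70.963,62.381) → (53.105,58.433) → (39.461,52.880)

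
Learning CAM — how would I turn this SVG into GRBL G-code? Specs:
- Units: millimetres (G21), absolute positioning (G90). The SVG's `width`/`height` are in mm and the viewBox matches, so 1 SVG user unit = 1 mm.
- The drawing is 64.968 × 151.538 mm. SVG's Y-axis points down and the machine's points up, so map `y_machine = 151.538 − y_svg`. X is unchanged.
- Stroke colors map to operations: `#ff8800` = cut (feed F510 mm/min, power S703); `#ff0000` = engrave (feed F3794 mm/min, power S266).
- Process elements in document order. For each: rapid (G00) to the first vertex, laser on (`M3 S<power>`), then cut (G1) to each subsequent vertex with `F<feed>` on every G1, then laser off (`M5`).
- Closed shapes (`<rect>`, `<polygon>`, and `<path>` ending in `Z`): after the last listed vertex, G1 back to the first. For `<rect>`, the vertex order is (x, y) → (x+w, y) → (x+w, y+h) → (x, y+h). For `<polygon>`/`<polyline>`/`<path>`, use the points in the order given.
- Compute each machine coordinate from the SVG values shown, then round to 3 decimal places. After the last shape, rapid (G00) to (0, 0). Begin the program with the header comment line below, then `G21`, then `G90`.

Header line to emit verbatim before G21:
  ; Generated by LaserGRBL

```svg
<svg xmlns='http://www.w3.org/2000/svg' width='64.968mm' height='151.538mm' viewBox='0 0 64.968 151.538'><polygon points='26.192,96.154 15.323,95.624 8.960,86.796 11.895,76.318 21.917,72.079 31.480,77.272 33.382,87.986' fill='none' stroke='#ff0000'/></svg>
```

; Generated by LaserGRBL
G21
G90
G00 X26.192 Y55.384
M3 S266
G1 X15.323 Y55.914 F3794
G1 X8.960 Y64.742 F3794
G1 X11.895 Y75.220 F3794
G1 X21.917 Y79.459 F3794
G1 X31.480 Y74.266 F3794
G1 X33.382 Y63.552 F3794
G1 X26.192 Y55.384 F3794
M5
G00 X0.000 Y0.000

Since the viewBox matches the mm dimensions, user units are millimetres directly. The only transform is the Y-flip y_m = 151.538 − y_svg.

Shape 1 is a regular polygon drawn with `<polygon>`. Its stroke #ff0000 means engrave at S266, F3794. After flipping Y the toolpath is (26.192,55.384) → (15.323,55.914) → (8.960,64.742) → (11.895,75.220) → (21.917,79.459) → (31.480,74.266) → (33.382,63.552) → (26.192,55.384), returning to the start.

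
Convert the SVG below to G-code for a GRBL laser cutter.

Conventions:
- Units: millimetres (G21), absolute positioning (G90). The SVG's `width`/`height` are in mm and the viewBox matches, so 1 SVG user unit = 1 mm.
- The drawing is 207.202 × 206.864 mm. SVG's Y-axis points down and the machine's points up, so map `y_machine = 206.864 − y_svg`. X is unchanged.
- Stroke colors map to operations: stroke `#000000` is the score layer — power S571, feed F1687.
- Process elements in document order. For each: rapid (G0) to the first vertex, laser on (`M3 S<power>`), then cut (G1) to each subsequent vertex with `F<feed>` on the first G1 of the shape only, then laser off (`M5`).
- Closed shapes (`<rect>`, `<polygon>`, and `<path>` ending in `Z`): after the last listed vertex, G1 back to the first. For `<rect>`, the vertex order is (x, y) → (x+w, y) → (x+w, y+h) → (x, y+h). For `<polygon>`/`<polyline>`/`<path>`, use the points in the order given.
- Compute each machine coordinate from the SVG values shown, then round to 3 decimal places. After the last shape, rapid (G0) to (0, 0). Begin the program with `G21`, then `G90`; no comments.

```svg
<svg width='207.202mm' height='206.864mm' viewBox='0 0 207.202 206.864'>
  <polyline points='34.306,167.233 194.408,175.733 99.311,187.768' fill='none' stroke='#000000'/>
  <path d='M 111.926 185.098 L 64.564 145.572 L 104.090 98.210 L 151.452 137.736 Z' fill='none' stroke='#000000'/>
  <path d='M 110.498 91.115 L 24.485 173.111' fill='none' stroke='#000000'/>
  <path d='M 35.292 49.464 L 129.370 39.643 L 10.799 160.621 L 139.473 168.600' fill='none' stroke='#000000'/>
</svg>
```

viewBox `0 0 207.202 206.864` with mm width/height → 1 unit = 1 mm. Flip: y_m = 206.864 − y_svg.

**Shape 1** — `<polyline>` open polyline, stroke `#000000` → score (S571, F1687). Machine vertices: (34.306,39.631) → (194.408,31.131) → (99.311,19.096). Open path.

**Shape 2** — `<path>` regular polygon, stroke `#000000` → score (S571, F1687). Machine vertices: (111.926,21.766) → (64.564,61.292) → (104.090,108.654) → (151.452,69.128) → (111.926,21.766). Closed: final G1 returns to the first vertex.

**Shape 3** — `<path>` line segment, stroke `#000000` → score (S571, F1687). Machine vertices: (110.498,115.749) → (24.485,33.753). Open path.

**Shape 4** — `<path>` open polyline, stroke `#000000` → score (S571, F1687). Machine vertices: (35.292,157.400) → (129.370,167.221) → (10.799,46.243) → (139.473,38.264). Open path.

G21
G90
G0 X34.306 Y39.631
M3 S571
G1 X194.408 Y31.131 F1687
G1 X99.311 Y19.096
M5
G0 X111.926 Y21.766
M3 S571
G1 X64.564 Y61.292 F1687
G1 X104.090 Y108.654
G1 X151.452 Y69.128
G1 X111.926 Y21.766
M5
G0 X110.498 Y115.749
M3 S571
G1 X24.485 Y33.753 F1687
M5
G0 X35.292 Y157.400
M3 S571
G1 X129.370 Y167.221 F1687
G1 X10.799 Y46.243
G1 X139.473 Y38.264
M5
G0 X0.000 Y0.000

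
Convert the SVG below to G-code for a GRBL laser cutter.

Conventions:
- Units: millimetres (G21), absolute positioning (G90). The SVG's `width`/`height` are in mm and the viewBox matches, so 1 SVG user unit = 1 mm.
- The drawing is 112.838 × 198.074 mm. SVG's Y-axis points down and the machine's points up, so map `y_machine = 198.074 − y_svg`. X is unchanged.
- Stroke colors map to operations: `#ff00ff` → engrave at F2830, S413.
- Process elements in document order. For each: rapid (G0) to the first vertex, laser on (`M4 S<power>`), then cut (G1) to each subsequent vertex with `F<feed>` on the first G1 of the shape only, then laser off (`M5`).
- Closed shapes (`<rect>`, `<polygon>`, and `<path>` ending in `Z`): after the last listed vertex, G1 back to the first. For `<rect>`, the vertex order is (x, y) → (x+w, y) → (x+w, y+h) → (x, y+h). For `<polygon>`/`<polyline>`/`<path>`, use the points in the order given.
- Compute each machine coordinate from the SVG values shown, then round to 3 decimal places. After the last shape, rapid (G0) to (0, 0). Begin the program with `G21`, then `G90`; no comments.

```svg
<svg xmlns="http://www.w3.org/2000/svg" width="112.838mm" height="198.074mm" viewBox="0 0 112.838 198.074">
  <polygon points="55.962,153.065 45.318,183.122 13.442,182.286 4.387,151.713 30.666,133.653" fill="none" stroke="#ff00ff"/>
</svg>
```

Since the viewBox matches the mm dimensions, user units are millimetres directly. The only transform is the Y-flip y_m = 198.074 − y_svg.

Shape 1 is a regular polygon drawn with `<polygon>`. Its stroke #ff00ff means engrave at S413, F2830. After flipping Y the toolpath is (55.962,45.009) → (45.318,14.952) → (13.442,15.788) → (4.387,46.361) → (30.666,64.421) → (55.962,45.009), returning to the start.

G21
G90
G0 X55.962 Y45.009
M4 S413
G1 X45.318 Y14.952 F2830
G1 X13.442 Y15.788
G1 X4.387 Y46.361
G1 X30.666 Y64.421
G1 X55.962 Y45.009
M5
G0 X0.000 Y0.000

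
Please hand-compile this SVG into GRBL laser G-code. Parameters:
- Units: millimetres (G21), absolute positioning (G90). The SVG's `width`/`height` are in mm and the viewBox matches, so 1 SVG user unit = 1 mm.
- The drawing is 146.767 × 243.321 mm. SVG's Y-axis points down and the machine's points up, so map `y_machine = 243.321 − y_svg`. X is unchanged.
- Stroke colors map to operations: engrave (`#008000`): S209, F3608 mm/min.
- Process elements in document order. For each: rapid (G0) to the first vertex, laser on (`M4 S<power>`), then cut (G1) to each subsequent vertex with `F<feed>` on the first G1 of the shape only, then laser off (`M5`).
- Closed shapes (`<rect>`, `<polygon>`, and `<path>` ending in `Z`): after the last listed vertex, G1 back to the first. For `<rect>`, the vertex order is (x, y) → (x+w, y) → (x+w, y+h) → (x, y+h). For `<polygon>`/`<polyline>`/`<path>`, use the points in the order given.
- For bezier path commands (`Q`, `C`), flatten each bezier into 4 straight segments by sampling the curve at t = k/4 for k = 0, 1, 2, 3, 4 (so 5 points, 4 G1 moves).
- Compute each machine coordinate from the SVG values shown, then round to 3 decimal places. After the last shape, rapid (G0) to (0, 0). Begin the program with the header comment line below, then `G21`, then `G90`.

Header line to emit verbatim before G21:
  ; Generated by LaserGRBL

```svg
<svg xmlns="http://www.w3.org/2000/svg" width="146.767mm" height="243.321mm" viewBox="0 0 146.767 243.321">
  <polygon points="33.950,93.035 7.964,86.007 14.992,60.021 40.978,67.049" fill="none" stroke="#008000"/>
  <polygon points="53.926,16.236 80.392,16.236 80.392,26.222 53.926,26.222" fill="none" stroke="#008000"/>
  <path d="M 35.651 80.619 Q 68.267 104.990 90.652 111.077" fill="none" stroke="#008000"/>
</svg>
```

1 u = 1 mm; y_m = 243.321 − y.

[1] `<polygon>` regular polygon, #008000→engrave S209 F3608: (33.950,150.286) → (7.964,157.314) → (14.992,183.300) → (40.978,176.272) → (33.950,150.286) (closed)

[2] `<polygon>` rectangle, #008000→engrave S209 F3608: (53.926,227.085) → (80.392,227.085) → (80.392,217.099) → (53.926,217.099) → (53.926,227.085) (closed)

[3] `<path>` quadratic bezier, #008000→engrave S209 F3608: (35.651,162.702) → (51.320,151.659) → (65.709,142.902) → (78.820,136.430) → (90.652,132.244)

; Generated by LaserGRBL
G21
G90
G0 X33.950 Y150.286
M4 S209
G1 X7.964 Y157.314 F3608
G1 X14.992 Y183.300
G1 X40.978 Y176.272
G1 X33.950 Y150.286
M5
G0 X53.926 Y227.085
M4 S209
G1 X80.392 Y227.085 F3608
G1 X80.392 Y217.099
G1 X53.926 Y217.099
G1 X53.926 Y227.085
M5
G0 X35.651 Y162.702
M4 S209
G1 X51.320 Y151.659 F3608
G1 X65.709 Y142.902
G1 X78.820 Y136.430
G1 X90.652 Y132.244
M5
G0 X0.000 Y0.000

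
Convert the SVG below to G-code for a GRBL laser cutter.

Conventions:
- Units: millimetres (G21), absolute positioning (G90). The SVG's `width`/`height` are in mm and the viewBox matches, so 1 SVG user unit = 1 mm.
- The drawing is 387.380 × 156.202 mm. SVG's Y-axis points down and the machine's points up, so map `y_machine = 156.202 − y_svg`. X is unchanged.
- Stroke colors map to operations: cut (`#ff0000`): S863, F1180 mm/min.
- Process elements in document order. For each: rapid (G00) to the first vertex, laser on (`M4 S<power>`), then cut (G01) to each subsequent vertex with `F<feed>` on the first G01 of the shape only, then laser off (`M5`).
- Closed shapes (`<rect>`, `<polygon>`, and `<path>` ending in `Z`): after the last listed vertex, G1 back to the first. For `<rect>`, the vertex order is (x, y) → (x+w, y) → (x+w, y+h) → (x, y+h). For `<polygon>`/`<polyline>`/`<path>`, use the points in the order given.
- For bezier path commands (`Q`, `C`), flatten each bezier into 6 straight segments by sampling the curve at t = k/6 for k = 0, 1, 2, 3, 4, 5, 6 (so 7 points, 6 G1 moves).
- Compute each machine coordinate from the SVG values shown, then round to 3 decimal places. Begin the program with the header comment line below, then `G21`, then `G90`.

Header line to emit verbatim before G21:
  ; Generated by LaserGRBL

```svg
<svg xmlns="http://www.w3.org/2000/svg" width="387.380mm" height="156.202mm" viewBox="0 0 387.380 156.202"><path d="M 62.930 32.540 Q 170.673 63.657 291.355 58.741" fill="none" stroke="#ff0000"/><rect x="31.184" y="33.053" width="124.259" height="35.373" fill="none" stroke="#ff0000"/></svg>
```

; Generated by LaserGRBL
G21
G90
G00 X62.930 Y123.662
M4 S863
G01 X99.204 Y114.291 F1180
G01 X136.196 Y106.921
G01 X173.908 Y101.553
G01 X212.338 Y98.187
G01 X251.487 Y96.823
G01 X291.355 Y97.461
M5
G00 X31.184 Y123.149
M4 S863
G01 X155.443 Y123.149 F1180
G01 X155.443 Y87.776
G01 X31.184 Y87.776
G01 X31.184 Y123.149
M5

1 u = 1 mm; y_m = 156.202 − y.

[1] `<path>` quadratic bezier, #ff0000→cut S863 F1180: (62.930,123.662) → (99.204,114.291) → (136.196,106.921) → (173.908,101.553) → (212.338,98.187) → (251.487,96.823) → (291.355,97.461)

[2] `<rect>` rectangle, #ff0000→cut S863 F1180: (31.184,123.149) → (155.443,123.149) → (155.443,87.776) → (31.184,87.776) → (31.184,123.149) (closed)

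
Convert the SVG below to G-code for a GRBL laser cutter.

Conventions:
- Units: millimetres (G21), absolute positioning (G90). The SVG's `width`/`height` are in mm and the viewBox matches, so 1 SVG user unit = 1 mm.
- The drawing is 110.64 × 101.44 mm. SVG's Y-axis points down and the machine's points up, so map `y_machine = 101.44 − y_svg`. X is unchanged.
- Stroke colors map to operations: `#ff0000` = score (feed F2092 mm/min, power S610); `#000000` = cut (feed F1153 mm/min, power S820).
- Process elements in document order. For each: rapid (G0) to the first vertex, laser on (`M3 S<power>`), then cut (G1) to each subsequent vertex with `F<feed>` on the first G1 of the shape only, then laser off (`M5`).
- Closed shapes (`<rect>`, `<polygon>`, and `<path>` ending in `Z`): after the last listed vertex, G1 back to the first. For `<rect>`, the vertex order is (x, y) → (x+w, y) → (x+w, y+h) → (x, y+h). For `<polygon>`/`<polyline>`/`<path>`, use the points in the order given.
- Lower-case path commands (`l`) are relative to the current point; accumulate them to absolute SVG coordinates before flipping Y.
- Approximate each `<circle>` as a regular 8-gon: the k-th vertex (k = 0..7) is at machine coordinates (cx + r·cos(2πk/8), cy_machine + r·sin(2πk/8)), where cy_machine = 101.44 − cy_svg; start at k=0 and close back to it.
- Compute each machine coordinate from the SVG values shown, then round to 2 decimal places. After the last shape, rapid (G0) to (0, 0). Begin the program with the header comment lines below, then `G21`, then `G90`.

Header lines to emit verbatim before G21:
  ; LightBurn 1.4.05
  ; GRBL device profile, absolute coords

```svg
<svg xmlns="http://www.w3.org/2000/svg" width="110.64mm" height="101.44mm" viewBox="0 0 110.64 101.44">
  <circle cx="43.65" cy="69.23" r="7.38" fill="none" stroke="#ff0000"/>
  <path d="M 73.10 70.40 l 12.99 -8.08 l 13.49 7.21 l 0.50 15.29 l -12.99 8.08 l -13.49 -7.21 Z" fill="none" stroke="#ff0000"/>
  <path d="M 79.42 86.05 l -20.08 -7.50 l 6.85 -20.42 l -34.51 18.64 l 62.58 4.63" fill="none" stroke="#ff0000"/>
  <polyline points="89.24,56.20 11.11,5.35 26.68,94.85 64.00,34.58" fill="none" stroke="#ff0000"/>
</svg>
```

viewBox `0 0 110.64 101.44` with mm width/height → 1 unit = 1 mm. Flip: y_m = 101.44 − y_svg.

**Shape 1** — `<circle>` circle, stroke `#ff0000` → score (S610, F2092). Machine vertices: (51.03,32.21) → (48.87,37.43) → (43.65,39.59) → (38.43,37.43) → (36.27,32.21) → (38.43,26.99) → (43.65,24.83) → (48.87,26.99) → (51.03,32.21). Closed: final G1 returns to the first vertex.

**Shape 2** — `<path>` regular polygon, stroke `#ff0000` → score (S610, F2092). Machine vertices: (73.10,31.04) → (86.09,39.12) → (99.58,31.91) → (100.08,16.62) → (87.09,8.54) → (73.60,15.75) → (73.10,31.04). Closed: final G1 returns to the first vertex.

**Shape 3** — `<path>` open polyline, stroke `#ff0000` → score (S610, F2092). Machine vertices: (79.42,15.39) → (59.34,22.89) → (66.19,43.31) → (31.68,24.67) → (94.26,20.04). Open path.

**Shape 4** — `<polyline>` open polyline, stroke `#ff0000` → score (S610, F2092). Machine vertices: (89.24,45.24) → (11.11,96.09) → (26.68,6.59) → (64.00,66.86). Open path.

; LightBurn 1.4.05
; GRBL device profile, absolute coords
G21
G90
G0 X51.03 Y32.21
M3 S610
G1 X48.87 Y37.43 F2092
G1 X43.65 Y39.59
G1 X38.43 Y37.43
G1 X36.27 Y32.21
G1 X38.43 Y26.99
G1 X43.65 Y24.83
G1 X48.87 Y26.99
G1 X51.03 Y32.21
M5
G0 X73.10 Y31.04
M3 S610
G1 X86.09 Y39.12 F2092
G1 X99.58 Y31.91
G1 X100.08 Y16.62
G1 X87.09 Y8.54
G1 X73.60 Y15.75
G1 X73.10 Y31.04
M5
G0 X79.42 Y15.39
M3 S610
G1 X59.34 Y22.89 F2092
G1 X66.19 Y43.31
G1 X31.68 Y24.67
G1 X94.26 Y20.04
M5
G0 X89.24 Y45.24
M3 S610
G1 X11.11 Y96.09 F2092
G1 X26.68 Y6.59
G1 X64.00 Y66.86
M5
G0 X0.00 Y0.00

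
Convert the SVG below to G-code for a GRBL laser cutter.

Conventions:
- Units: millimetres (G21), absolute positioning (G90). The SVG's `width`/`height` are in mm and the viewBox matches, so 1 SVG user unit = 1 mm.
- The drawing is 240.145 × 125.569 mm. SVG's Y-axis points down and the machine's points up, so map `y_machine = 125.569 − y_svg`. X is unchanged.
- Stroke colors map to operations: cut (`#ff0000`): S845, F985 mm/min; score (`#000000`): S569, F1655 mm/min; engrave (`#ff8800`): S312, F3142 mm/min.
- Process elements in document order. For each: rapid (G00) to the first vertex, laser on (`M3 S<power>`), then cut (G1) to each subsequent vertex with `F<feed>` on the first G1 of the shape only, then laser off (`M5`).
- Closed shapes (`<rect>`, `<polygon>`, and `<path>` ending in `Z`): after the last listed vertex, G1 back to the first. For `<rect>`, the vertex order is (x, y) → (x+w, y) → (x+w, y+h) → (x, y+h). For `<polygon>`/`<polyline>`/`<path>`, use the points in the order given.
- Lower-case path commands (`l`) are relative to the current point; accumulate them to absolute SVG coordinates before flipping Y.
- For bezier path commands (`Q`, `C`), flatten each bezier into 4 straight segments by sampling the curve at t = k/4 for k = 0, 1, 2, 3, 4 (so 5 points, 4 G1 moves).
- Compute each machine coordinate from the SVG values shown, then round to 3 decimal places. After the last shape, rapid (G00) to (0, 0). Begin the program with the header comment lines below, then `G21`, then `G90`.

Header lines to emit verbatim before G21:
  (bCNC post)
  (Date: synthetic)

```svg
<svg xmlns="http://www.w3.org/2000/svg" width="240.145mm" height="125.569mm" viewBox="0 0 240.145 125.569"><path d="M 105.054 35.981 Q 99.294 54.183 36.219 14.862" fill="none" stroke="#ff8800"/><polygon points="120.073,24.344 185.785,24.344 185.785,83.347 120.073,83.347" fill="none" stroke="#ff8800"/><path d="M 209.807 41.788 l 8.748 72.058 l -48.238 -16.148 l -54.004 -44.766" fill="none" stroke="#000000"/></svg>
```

viewBox `0 0 240.145 125.569` with mm width/height → 1 unit = 1 mm. Flip: y_m = 125.569 − y_svg.

**Shape 1** — `<path>` quadratic bezier, stroke `#ff8800` → engrave (S312, F3142). Control points (SVG): P0=(105.054,35.981), P1=(99.294,54.183), P2=(36.219,14.862); sampled at t=k/4. Machine vertices: (105.054,89.588) → (98.592,84.082) → (84.965,85.767) → (64.174,94.642) → (36.219,110.707). Open path.

**Shape 2** — `<polygon>` rectangle, stroke `#ff8800` → engrave (S312, F3142). Machine vertices: (120.073,101.225) → (185.785,101.225) → (185.785,42.222) → (120.073,42.222) → (120.073,101.225). Closed: final G1 returns to the first vertex.

**Shape 3** — `<path>` open polyline, stroke `#000000` → score (S569, F1655). Machine vertices: (209.807,83.781) → (218.555,11.723) → (170.317,27.871) → (116.313,72.637). Open path.

(bCNC post)
(Date: synthetic)
G21
G90
G00 X105.054 Y89.588
M3 S312
G1 X98.592 Y84.082 F3142
G1 X84.965 Y85.767
G1 X64.174 Y94.642
G1 X36.219 Y110.707
M5
G00 X120.073 Y101.225
M3 S312
G1 X185.785 Y101.225 F3142
G1 X185.785 Y42.222
G1 X120.073 Y42.222
G1 X120.073 Y101.225
M5
G00 X209.807 Y83.781
M3 S569
G1 X218.555 Y11.723 F1655
G1 X170.317 Y27.871
G1 X116.313 Y72.637
M5
G00 X0.000 Y0.000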